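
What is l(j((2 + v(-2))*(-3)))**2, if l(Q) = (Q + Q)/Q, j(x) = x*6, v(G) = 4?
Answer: 4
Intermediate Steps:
j(x) = 6*x
l(Q) = 2 (l(Q) = (2*Q)/Q = 2)
l(j((2 + v(-2))*(-3)))**2 = 2**2 = 4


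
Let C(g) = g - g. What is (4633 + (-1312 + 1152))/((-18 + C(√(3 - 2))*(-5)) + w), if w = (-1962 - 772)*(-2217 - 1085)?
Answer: 63/127150 ≈ 0.00049548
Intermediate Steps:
C(g) = 0
w = 9027668 (w = -2734*(-3302) = 9027668)
(4633 + (-1312 + 1152))/((-18 + C(√(3 - 2))*(-5)) + w) = (4633 + (-1312 + 1152))/((-18 + 0*(-5)) + 9027668) = (4633 - 160)/((-18 + 0) + 9027668) = 4473/(-18 + 9027668) = 4473/9027650 = 4473*(1/9027650) = 63/127150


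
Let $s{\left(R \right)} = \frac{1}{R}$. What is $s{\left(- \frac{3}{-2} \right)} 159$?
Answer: $106$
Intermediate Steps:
$s{\left(- \frac{3}{-2} \right)} 159 = \frac{1}{\left(-3\right) \frac{1}{-2}} \cdot 159 = \frac{1}{\left(-3\right) \left(- \frac{1}{2}\right)} 159 = \frac{1}{\frac{3}{2}} \cdot 159 = \frac{2}{3} \cdot 159 = 106$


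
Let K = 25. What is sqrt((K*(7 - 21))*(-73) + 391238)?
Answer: 2*sqrt(104197) ≈ 645.59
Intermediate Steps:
sqrt((K*(7 - 21))*(-73) + 391238) = sqrt((25*(7 - 21))*(-73) + 391238) = sqrt((25*(-14))*(-73) + 391238) = sqrt(-350*(-73) + 391238) = sqrt(25550 + 391238) = sqrt(416788) = 2*sqrt(104197)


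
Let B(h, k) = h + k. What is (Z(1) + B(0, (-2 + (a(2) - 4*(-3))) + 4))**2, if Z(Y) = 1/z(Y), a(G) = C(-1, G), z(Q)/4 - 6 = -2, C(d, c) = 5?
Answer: 93025/256 ≈ 363.38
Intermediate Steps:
z(Q) = 16 (z(Q) = 24 + 4*(-2) = 24 - 8 = 16)
a(G) = 5
Z(Y) = 1/16
(Z(1) + B(0, (-2 + (a(2) - 4*(-3))) + 4))**2 = (1/16 + (0 + ((-2 + (5 - 4*(-3))) + 4)))**2 = (1/16 + (0 + ((-2 + (5 + 12)) + 4)))**2 = (1/16 + (0 + ((-2 + 17) + 4)))**2 = (1/16 + (0 + (15 + 4)))**2 = (1/16 + (0 + 19))**2 = (1/16 + 19)**2 = (305/16)**2 = 93025/256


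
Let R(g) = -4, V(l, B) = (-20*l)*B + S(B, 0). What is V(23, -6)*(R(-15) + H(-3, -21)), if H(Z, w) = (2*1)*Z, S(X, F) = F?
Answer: -27600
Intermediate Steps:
V(l, B) = -20*B*l (V(l, B) = (-20*l)*B + 0 = -20*B*l + 0 = -20*B*l)
H(Z, w) = 2*Z
V(23, -6)*(R(-15) + H(-3, -21)) = (-20*(-6)*23)*(-4 + 2*(-3)) = 2760*(-4 - 6) = 2760*(-10) = -27600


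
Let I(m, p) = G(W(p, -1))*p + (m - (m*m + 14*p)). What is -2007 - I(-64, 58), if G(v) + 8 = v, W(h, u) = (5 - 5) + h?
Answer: 65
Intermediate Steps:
W(h, u) = h (W(h, u) = 0 + h = h)
G(v) = -8 + v
I(m, p) = m - m² - 14*p + p*(-8 + p) (I(m, p) = (-8 + p)*p + (m - (m*m + 14*p)) = p*(-8 + p) + (m - (m² + 14*p)) = p*(-8 + p) + (m + (-m² - 14*p)) = p*(-8 + p) + (m - m² - 14*p) = m - m² - 14*p + p*(-8 + p))
-2007 - I(-64, 58) = -2007 - (-64 + 58² - 1*(-64)² - 22*58) = -2007 - (-64 + 3364 - 1*4096 - 1276) = -2007 - (-64 + 3364 - 4096 - 1276) = -2007 - 1*(-2072) = -2007 + 2072 = 65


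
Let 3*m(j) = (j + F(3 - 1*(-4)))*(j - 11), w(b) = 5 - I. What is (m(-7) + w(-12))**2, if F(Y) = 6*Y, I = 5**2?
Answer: 52900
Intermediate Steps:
I = 25
w(b) = -20 (w(b) = 5 - 1*25 = 5 - 25 = -20)
m(j) = (-11 + j)*(42 + j)/3 (m(j) = ((j + 6*(3 - 1*(-4)))*(j - 11))/3 = ((j + 6*(3 + 4))*(-11 + j))/3 = ((j + 6*7)*(-11 + j))/3 = ((j + 42)*(-11 + j))/3 = ((42 + j)*(-11 + j))/3 = ((-11 + j)*(42 + j))/3 = (-11 + j)*(42 + j)/3)
(m(-7) + w(-12))**2 = ((-154 + (1/3)*(-7)**2 + (31/3)*(-7)) - 20)**2 = ((-154 + (1/3)*49 - 217/3) - 20)**2 = ((-154 + 49/3 - 217/3) - 20)**2 = (-210 - 20)**2 = (-230)**2 = 52900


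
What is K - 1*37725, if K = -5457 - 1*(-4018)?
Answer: -39164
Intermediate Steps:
K = -1439 (K = -5457 + 4018 = -1439)
K - 1*37725 = -1439 - 1*37725 = -1439 - 37725 = -39164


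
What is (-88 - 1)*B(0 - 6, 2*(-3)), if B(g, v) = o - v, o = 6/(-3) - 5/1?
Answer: 89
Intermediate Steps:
o = -7 (o = 6*(-⅓) - 5*1 = -2 - 5 = -7)
B(g, v) = -7 - v
(-88 - 1)*B(0 - 6, 2*(-3)) = (-88 - 1)*(-7 - 2*(-3)) = -89*(-7 - 1*(-6)) = -89*(-7 + 6) = -89*(-1) = 89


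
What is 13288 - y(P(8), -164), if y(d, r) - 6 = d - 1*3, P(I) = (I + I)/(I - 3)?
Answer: 66409/5 ≈ 13282.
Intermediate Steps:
P(I) = 2*I/(-3 + I) (P(I) = (2*I)/(-3 + I) = 2*I/(-3 + I))
y(d, r) = 3 + d (y(d, r) = 6 + (d - 1*3) = 6 + (d - 3) = 6 + (-3 + d) = 3 + d)
13288 - y(P(8), -164) = 13288 - (3 + 2*8/(-3 + 8)) = 13288 - (3 + 2*8/5) = 13288 - (3 + 2*8*(1/5)) = 13288 - (3 + 16/5) = 13288 - 1*31/5 = 13288 - 31/5 = 66409/5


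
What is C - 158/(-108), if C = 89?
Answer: 4885/54 ≈ 90.463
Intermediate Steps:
C - 158/(-108) = 89 - 158/(-108) = 89 - 1/108*(-158) = 89 + 79/54 = 4885/54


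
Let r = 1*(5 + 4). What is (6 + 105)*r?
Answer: 999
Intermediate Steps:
r = 9 (r = 1*9 = 9)
(6 + 105)*r = (6 + 105)*9 = 111*9 = 999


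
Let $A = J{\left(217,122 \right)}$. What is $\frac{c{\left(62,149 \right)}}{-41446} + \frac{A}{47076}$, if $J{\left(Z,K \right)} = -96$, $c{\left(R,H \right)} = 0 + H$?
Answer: $- \frac{916095}{162592658} \approx -0.0056343$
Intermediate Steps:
$c{\left(R,H \right)} = H$
$A = -96$
$\frac{c{\left(62,149 \right)}}{-41446} + \frac{A}{47076} = \frac{149}{-41446} - \frac{96}{47076} = 149 \left(- \frac{1}{41446}\right) - \frac{8}{3923} = - \frac{149}{41446} - \frac{8}{3923} = - \frac{916095}{162592658}$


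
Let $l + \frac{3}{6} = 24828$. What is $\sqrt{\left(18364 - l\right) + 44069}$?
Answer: $\frac{\sqrt{150422}}{2} \approx 193.92$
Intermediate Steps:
$l = \frac{49655}{2}$ ($l = - \frac{1}{2} + 24828 = \frac{49655}{2} \approx 24828.0$)
$\sqrt{\left(18364 - l\right) + 44069} = \sqrt{\left(18364 - \frac{49655}{2}\right) + 44069} = \sqrt{- \frac{12927}{2} + 44069} = \sqrt{\frac{75211}{2}} = \frac{\sqrt{150422}}{2}$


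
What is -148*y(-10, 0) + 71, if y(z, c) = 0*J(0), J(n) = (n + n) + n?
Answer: 71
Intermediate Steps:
J(n) = 3*n (J(n) = 2*n + n = 3*n)
y(z, c) = 0 (y(z, c) = 0*(3*0) = 0*0 = 0)
-148*y(-10, 0) + 71 = -148*0 + 71 = 0 + 71 = 71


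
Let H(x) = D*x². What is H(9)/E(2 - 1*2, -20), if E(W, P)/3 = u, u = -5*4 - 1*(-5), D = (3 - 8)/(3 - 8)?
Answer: -9/5 ≈ -1.8000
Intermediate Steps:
D = 1 (D = -5/(-5) = -5*(-⅕) = 1)
H(x) = x² (H(x) = 1*x² = x²)
u = -15 (u = -20 + 5 = -15)
E(W, P) = -45 (E(W, P) = 3*(-15) = -45)
H(9)/E(2 - 1*2, -20) = 9²/(-45) = 81*(-1/45) = -9/5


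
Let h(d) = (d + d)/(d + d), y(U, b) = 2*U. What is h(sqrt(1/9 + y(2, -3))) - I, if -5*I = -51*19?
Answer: -964/5 ≈ -192.80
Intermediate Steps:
h(d) = 1 (h(d) = (2*d)/((2*d)) = (2*d)*(1/(2*d)) = 1)
I = 969/5 (I = -(-51)*19/5 = -1/5*(-969) = 969/5 ≈ 193.80)
h(sqrt(1/9 + y(2, -3))) - I = 1 - 1*969/5 = 1 - 969/5 = -964/5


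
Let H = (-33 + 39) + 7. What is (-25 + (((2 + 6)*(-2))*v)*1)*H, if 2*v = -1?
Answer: -221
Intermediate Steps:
v = -1/2 (v = (1/2)*(-1) = -1/2 ≈ -0.50000)
H = 13 (H = 6 + 7 = 13)
(-25 + (((2 + 6)*(-2))*v)*1)*H = (-25 + (((2 + 6)*(-2))*(-1/2))*1)*13 = (-25 + ((8*(-2))*(-1/2))*1)*13 = (-25 - 16*(-1/2)*1)*13 = (-25 + 8*1)*13 = (-25 + 8)*13 = -17*13 = -221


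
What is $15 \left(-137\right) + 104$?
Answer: $-1951$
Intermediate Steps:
$15 \left(-137\right) + 104 = -2055 + 104 = -1951$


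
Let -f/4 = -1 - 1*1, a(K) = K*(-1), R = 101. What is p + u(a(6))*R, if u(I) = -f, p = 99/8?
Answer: -6365/8 ≈ -795.63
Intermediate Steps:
a(K) = -K
f = 8 (f = -4*(-1 - 1*1) = -4*(-1 - 1) = -4*(-2) = 8)
p = 99/8 (p = 99*(⅛) = 99/8 ≈ 12.375)
u(I) = -8 (u(I) = -1*8 = -8)
p + u(a(6))*R = 99/8 - 8*101 = 99/8 - 808 = -6365/8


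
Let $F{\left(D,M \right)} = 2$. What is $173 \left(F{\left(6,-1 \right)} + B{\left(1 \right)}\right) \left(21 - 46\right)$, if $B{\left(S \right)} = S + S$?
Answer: $-17300$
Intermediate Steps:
$B{\left(S \right)} = 2 S$
$173 \left(F{\left(6,-1 \right)} + B{\left(1 \right)}\right) \left(21 - 46\right) = 173 \left(2 + 2 \cdot 1\right) \left(21 - 46\right) = 173 \left(2 + 2\right) \left(-25\right) = 173 \cdot 4 \left(-25\right) = 173 \left(-100\right) = -17300$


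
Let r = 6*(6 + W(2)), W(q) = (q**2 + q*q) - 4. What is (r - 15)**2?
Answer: 2025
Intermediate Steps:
W(q) = -4 + 2*q**2 (W(q) = (q**2 + q**2) - 4 = 2*q**2 - 4 = -4 + 2*q**2)
r = 60 (r = 6*(6 + (-4 + 2*2**2)) = 6*(6 + (-4 + 2*4)) = 6*(6 + (-4 + 8)) = 6*(6 + 4) = 6*10 = 60)
(r - 15)**2 = (60 - 15)**2 = 45**2 = 2025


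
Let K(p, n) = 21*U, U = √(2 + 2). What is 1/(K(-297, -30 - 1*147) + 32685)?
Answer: 1/32727 ≈ 3.0556e-5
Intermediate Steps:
U = 2 (U = √4 = 2)
K(p, n) = 42 (K(p, n) = 21*2 = 42)
1/(K(-297, -30 - 1*147) + 32685) = 1/(42 + 32685) = 1/32727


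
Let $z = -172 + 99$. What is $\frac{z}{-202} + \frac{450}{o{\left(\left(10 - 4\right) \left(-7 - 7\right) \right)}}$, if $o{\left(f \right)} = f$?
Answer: $- \frac{3532}{707} \approx -4.9958$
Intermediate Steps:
$z = -73$
$\frac{z}{-202} + \frac{450}{o{\left(\left(10 - 4\right) \left(-7 - 7\right) \right)}} = - \frac{73}{-202} + \frac{450}{\left(10 - 4\right) \left(-7 - 7\right)} = \left(-73\right) \left(- \frac{1}{202}\right) + \frac{450}{6 \left(-14\right)} = \frac{73}{202} + \frac{450}{-84} = \frac{73}{202} + 450 \left(- \frac{1}{84}\right) = \frac{73}{202} - \frac{75}{14} = - \frac{3532}{707}$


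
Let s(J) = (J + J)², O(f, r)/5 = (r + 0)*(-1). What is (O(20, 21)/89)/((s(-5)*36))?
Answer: -7/21360 ≈ -0.00032772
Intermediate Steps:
O(f, r) = -5*r (O(f, r) = 5*((r + 0)*(-1)) = 5*(r*(-1)) = 5*(-r) = -5*r)
s(J) = 4*J² (s(J) = (2*J)² = 4*J²)
(O(20, 21)/89)/((s(-5)*36)) = (-5*21/89)/(((4*(-5)²)*36)) = (-105*1/89)/(((4*25)*36)) = -105/(89*(100*36)) = -105/89/3600 = -105/89*1/3600 = -7/21360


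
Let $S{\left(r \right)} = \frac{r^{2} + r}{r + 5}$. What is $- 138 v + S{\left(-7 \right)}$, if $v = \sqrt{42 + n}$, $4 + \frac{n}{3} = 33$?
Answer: $-21 - 138 \sqrt{129} \approx -1588.4$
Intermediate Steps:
$n = 87$ ($n = -12 + 3 \cdot 33 = -12 + 99 = 87$)
$v = \sqrt{129}$ ($v = \sqrt{42 + 87} = \sqrt{129} \approx 11.358$)
$S{\left(r \right)} = \frac{r + r^{2}}{5 + r}$
$- 138 v + S{\left(-7 \right)} = - 138 \sqrt{129} - \frac{7 \left(1 - 7\right)}{5 - 7} = - 138 \sqrt{129} - 7 \frac{1}{-2} \left(-6\right) = - 138 \sqrt{129} - \left(- \frac{7}{2}\right) \left(-6\right) = - 138 \sqrt{129} - 21 = -21 - 138 \sqrt{129}$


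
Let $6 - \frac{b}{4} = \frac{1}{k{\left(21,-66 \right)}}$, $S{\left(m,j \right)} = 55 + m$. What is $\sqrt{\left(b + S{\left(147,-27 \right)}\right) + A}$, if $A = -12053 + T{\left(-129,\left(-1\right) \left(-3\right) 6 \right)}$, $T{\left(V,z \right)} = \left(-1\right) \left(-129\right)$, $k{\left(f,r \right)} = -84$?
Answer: $\frac{i \sqrt{5158797}}{21} \approx 108.16 i$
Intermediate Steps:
$T{\left(V,z \right)} = 129$
$A = -11924$ ($A = -12053 + 129 = -11924$)
$b = \frac{505}{21}$ ($b = 24 - \frac{4}{-84} = 24 - - \frac{1}{21} = 24 + \frac{1}{21} = \frac{505}{21} \approx 24.048$)
$\sqrt{\left(b + S{\left(147,-27 \right)}\right) + A} = \sqrt{\left(\frac{505}{21} + \left(55 + 147\right)\right) - 11924} = \sqrt{\left(\frac{505}{21} + 202\right) - 11924} = \sqrt{\frac{4747}{21} - 11924} = \sqrt{- \frac{245657}{21}} = \frac{i \sqrt{5158797}}{21}$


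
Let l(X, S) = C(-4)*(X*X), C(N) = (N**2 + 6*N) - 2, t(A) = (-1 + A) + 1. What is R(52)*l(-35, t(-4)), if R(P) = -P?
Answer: 637000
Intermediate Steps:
t(A) = A
C(N) = -2 + N**2 + 6*N
l(X, S) = -10*X**2 (l(X, S) = (-2 + (-4)**2 + 6*(-4))*(X*X) = (-2 + 16 - 24)*X**2 = -10*X**2)
R(52)*l(-35, t(-4)) = (-1*52)*(-10*(-35)**2) = -(-520)*1225 = -52*(-12250) = 637000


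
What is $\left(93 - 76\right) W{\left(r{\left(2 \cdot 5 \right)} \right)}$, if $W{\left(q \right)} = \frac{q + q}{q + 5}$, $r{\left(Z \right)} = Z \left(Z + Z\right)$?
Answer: $\frac{1360}{41} \approx 33.171$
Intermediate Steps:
$r{\left(Z \right)} = 2 Z^{2}$ ($r{\left(Z \right)} = Z 2 Z = 2 Z^{2}$)
$W{\left(q \right)} = \frac{2 q}{5 + q}$
$\left(93 - 76\right) W{\left(r{\left(2 \cdot 5 \right)} \right)} = \left(93 - 76\right) \frac{2 \cdot 2 \left(2 \cdot 5\right)^{2}}{5 + 2 \left(2 \cdot 5\right)^{2}} = 17 \frac{2 \cdot 2 \cdot 10^{2}}{5 + 2 \cdot 10^{2}} = 17 \frac{2 \cdot 2 \cdot 100}{5 + 2 \cdot 100} = 17 \cdot 2 \cdot 200 \frac{1}{5 + 200} = 17 \cdot 2 \cdot 200 \cdot \frac{1}{205} = 17 \cdot \frac{80}{41} = \frac{1360}{41}$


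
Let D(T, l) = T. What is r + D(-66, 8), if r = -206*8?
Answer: -1714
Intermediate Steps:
r = -1648
r + D(-66, 8) = -1648 - 66 = -1714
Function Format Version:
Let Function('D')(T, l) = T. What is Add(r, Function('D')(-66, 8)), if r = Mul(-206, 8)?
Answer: -1714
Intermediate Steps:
r = -1648
Add(r, Function('D')(-66, 8)) = Add(-1648, -66) = -1714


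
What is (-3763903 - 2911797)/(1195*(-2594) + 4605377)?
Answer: -6675700/1505547 ≈ -4.4341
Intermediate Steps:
(-3763903 - 2911797)/(1195*(-2594) + 4605377) = -6675700/(-3099830 + 4605377) = -6675700/1505547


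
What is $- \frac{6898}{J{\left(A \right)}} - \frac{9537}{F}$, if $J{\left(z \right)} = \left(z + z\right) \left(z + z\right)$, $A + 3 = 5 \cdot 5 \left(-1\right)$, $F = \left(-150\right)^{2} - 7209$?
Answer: $- \frac{22564225}{7992096} \approx -2.8233$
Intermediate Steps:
$F = 15291$ ($F = 22500 - 7209 = 15291$)
$A = -28$ ($A = -3 + 5 \cdot 5 \left(-1\right) = -3 + 25 \left(-1\right) = -3 - 25 = -28$)
$J{\left(z \right)} = 4 z^{2}$ ($J{\left(z \right)} = 2 z 2 z = 4 z^{2}$)
$- \frac{6898}{J{\left(A \right)}} - \frac{9537}{F} = - \frac{6898}{4 \left(-28\right)^{2}} - \frac{9537}{15291} = - \frac{6898}{4 \cdot 784} - \frac{3179}{5097} = - \frac{6898}{3136} - \frac{3179}{5097} = \left(-6898\right) \frac{1}{3136} - \frac{3179}{5097} = - \frac{3449}{1568} - \frac{3179}{5097} = - \frac{22564225}{7992096}$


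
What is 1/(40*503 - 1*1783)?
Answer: 1/18337 ≈ 5.4535e-5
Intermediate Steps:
1/(40*503 - 1*1783) = 1/(20120 - 1783) = 1/18337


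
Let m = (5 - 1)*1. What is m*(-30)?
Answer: -120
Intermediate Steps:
m = 4 (m = 4*1 = 4)
m*(-30) = 4*(-30) = -120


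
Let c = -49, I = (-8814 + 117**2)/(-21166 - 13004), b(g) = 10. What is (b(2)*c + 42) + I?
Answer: -1020869/2278 ≈ -448.14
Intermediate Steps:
I = -325/2278 (I = (-8814 + 13689)/(-34170) = 4875*(-1/34170) = -325/2278 ≈ -0.14267)
(b(2)*c + 42) + I = (10*(-49) + 42) - 325/2278 = (-490 + 42) - 325/2278 = -448 - 325/2278 = -1020869/2278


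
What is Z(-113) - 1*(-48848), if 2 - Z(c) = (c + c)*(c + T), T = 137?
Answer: 54274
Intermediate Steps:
Z(c) = 2 - 2*c*(137 + c) (Z(c) = 2 - (c + c)*(c + 137) = 2 - 2*c*(137 + c))
Z(-113) - 1*(-48848) = (2 - 274*(-113) - 2*(-113)²) - 1*(-48848) = (2 + 30962 - 2*12769) + 48848 = (2 + 30962 - 25538) + 48848 = 5426 + 48848 = 54274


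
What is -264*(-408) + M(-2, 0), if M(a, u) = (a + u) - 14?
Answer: 107696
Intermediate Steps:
M(a, u) = -14 + a + u
-264*(-408) + M(-2, 0) = -264*(-408) + (-14 - 2 + 0) = 107712 - 16 = 107696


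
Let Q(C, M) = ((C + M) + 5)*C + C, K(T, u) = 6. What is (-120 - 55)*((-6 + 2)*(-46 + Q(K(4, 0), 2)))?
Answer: 26600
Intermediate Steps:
Q(C, M) = C + C*(5 + C + M) (Q(C, M) = (5 + C + M)*C + C = C*(5 + C + M) + C = C + C*(5 + C + M))
(-120 - 55)*((-6 + 2)*(-46 + Q(K(4, 0), 2))) = (-120 - 55)*((-6 + 2)*(-46 + 6*(6 + 6 + 2))) = -(-700)*(-46 + 6*14) = -(-700)*(-46 + 84) = -(-700)*38 = -175*(-152) = 26600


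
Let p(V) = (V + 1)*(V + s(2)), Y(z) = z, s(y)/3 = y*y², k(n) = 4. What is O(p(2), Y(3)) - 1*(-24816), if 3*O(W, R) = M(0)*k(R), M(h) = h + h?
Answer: 24816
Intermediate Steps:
M(h) = 2*h
s(y) = 3*y³ (s(y) = 3*(y*y²) = 3*y³)
p(V) = (1 + V)*(24 + V) (p(V) = (V + 1)*(V + 3*2³) = (1 + V)*(V + 3*8) = (1 + V)*(V + 24) = (1 + V)*(24 + V))
O(W, R) = 0 (O(W, R) = ((2*0)*4)/3 = (0*4)/3 = (⅓)*0 = 0)
O(p(2), Y(3)) - 1*(-24816) = 0 - 1*(-24816) = 0 + 24816 = 24816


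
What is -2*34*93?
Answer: -6324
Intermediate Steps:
-2*34*93 = -68*93 = -6324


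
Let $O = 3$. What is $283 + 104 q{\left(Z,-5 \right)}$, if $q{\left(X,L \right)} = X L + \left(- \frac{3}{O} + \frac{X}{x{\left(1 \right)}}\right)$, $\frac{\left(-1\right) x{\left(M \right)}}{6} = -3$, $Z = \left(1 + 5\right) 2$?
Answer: $- \frac{17975}{3} \approx -5991.7$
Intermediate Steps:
$Z = 12$ ($Z = 6 \cdot 2 = 12$)
$x{\left(M \right)} = 18$ ($x{\left(M \right)} = \left(-6\right) \left(-3\right) = 18$)
$q{\left(X,L \right)} = -1 + \frac{X}{18} + L X$ ($q{\left(X,L \right)} = X L + \left(- \frac{3}{3} + \frac{X}{18}\right) = L X + \left(\left(-3\right) \frac{1}{3} + X \frac{1}{18}\right) = L X + \left(-1 + \frac{X}{18}\right) = -1 + \frac{X}{18} + L X$)
$283 + 104 q{\left(Z,-5 \right)} = 283 + 104 \left(-1 + \frac{1}{18} \cdot 12 - 60\right) = 283 + 104 \left(-1 + \frac{2}{3} - 60\right) = 283 + 104 \left(- \frac{181}{3}\right) = 283 - \frac{18824}{3} = - \frac{17975}{3}$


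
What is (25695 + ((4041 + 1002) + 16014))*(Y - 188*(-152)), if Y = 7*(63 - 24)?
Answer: 1348748448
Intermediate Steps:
Y = 273 (Y = 7*39 = 273)
(25695 + ((4041 + 1002) + 16014))*(Y - 188*(-152)) = (25695 + ((4041 + 1002) + 16014))*(273 - 188*(-152)) = (25695 + (5043 + 16014))*(273 + 28576) = (25695 + 21057)*28849 = 46752*28849 = 1348748448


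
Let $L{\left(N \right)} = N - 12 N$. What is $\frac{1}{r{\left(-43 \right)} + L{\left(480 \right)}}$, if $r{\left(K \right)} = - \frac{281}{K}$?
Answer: $- \frac{43}{226759} \approx -0.00018963$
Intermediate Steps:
$L{\left(N \right)} = - 11 N$
$\frac{1}{r{\left(-43 \right)} + L{\left(480 \right)}} = \frac{1}{- \frac{281}{-43} - 5280} = \frac{1}{\left(-281\right) \left(- \frac{1}{43}\right) - 5280} = \frac{1}{\frac{281}{43} - 5280} = \frac{1}{- \frac{226759}{43}} = - \frac{43}{226759}$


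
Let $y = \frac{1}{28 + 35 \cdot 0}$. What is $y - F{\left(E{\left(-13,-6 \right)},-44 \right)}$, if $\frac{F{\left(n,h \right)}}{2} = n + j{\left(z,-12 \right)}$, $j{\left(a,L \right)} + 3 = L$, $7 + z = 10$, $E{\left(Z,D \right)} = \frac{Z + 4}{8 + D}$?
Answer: $\frac{1093}{28} \approx 39.036$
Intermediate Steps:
$E{\left(Z,D \right)} = \frac{4 + Z}{8 + D}$
$z = 3$ ($z = -7 + 10 = 3$)
$y = \frac{1}{28}$ ($y = \frac{1}{28 + 0} = \frac{1}{28} \approx 0.035714$)
$j{\left(a,L \right)} = -3 + L$
$F{\left(n,h \right)} = -30 + 2 n$ ($F{\left(n,h \right)} = 2 \left(n - 15\right) = 2 \left(-15 + n\right) = -30 + 2 n$)
$y - F{\left(E{\left(-13,-6 \right)},-44 \right)} = \frac{1}{28} - \left(-30 + 2 \frac{4 - 13}{8 - 6}\right) = \frac{1}{28} - \left(-30 + 2 \cdot \frac{1}{2} \left(-9\right)\right) = \frac{1}{28} - \left(-30 + 2 \left(- \frac{9}{2}\right)\right) = \frac{1}{28} - \left(-30 - 9\right) = \frac{1}{28} - -39 = \frac{1}{28} + 39 = \frac{1093}{28}$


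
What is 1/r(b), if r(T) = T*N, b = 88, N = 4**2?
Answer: 1/1408 ≈ 0.00071023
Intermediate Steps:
N = 16
r(T) = 16*T (r(T) = T*16 = 16*T)
1/r(b) = 1/(16*88) = 1/1408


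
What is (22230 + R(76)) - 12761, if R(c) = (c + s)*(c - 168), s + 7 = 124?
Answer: -8287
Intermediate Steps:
s = 117 (s = -7 + 124 = 117)
R(c) = (-168 + c)*(117 + c) (R(c) = (c + 117)*(c - 168) = (117 + c)*(-168 + c) = (-168 + c)*(117 + c))
(22230 + R(76)) - 12761 = (22230 + (-19656 + 76**2 - 51*76)) - 12761 = (22230 + (-19656 + 5776 - 3876)) - 12761 = (22230 - 17756) - 12761 = 4474 - 12761 = -8287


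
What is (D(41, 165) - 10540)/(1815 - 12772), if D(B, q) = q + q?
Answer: 10210/10957 ≈ 0.93182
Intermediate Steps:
D(B, q) = 2*q
(D(41, 165) - 10540)/(1815 - 12772) = (2*165 - 10540)/(1815 - 12772) = (330 - 10540)/(-10957) = -10210*(-1/10957) = 10210/10957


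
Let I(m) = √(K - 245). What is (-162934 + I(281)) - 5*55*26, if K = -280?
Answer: -170084 + 5*I*√21 ≈ -1.7008e+5 + 22.913*I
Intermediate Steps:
I(m) = 5*I*√21 (I(m) = √(-280 - 245) = √(-525) = 5*I*√21)
(-162934 + I(281)) - 5*55*26 = (-162934 + 5*I*√21) - 5*55*26 = (-162934 + 5*I*√21) - 275*26 = (-162934 + 5*I*√21) - 7150 = -170084 + 5*I*√21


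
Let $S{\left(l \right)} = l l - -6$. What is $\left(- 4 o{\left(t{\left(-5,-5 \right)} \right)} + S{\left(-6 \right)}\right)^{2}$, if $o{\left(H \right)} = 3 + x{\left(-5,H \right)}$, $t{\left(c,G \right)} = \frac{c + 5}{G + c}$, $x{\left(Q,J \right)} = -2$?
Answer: $1444$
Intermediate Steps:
$t{\left(c,G \right)} = \frac{5 + c}{G + c}$
$o{\left(H \right)} = 1$ ($o{\left(H \right)} = 3 - 2 = 1$)
$S{\left(l \right)} = 6 + l^{2}$ ($S{\left(l \right)} = l^{2} + 6 = 6 + l^{2}$)
$\left(- 4 o{\left(t{\left(-5,-5 \right)} \right)} + S{\left(-6 \right)}\right)^{2} = \left(\left(-4\right) 1 + \left(6 + \left(-6\right)^{2}\right)\right)^{2} = \left(-4 + \left(6 + 36\right)\right)^{2} = \left(-4 + 42\right)^{2} = 38^{2} = 1444$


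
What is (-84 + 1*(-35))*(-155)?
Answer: 18445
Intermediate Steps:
(-84 + 1*(-35))*(-155) = (-84 - 35)*(-155) = -119*(-155) = 18445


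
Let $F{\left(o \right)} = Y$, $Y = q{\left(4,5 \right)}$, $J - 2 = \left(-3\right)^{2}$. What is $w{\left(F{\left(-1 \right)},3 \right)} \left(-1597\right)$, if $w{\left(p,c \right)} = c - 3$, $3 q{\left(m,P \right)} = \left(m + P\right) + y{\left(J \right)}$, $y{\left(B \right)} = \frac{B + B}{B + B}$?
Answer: $0$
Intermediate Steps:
$J = 11$ ($J = 2 + \left(-3\right)^{2} = 2 + 9 = 11$)
$y{\left(B \right)} = 1$ ($y{\left(B \right)} = \frac{2 B}{2 B} = 2 B \frac{1}{2 B} = 1$)
$q{\left(m,P \right)} = \frac{1}{3} + \frac{P}{3} + \frac{m}{3}$ ($q{\left(m,P \right)} = \frac{\left(m + P\right) + 1}{3} = \frac{\left(P + m\right) + 1}{3} = \frac{1 + P + m}{3} = \frac{1}{3} + \frac{P}{3} + \frac{m}{3}$)
$Y = \frac{10}{3}$ ($Y = \frac{1}{3} + \frac{1}{3} \cdot 5 + \frac{1}{3} \cdot 4 = \frac{1}{3} + \frac{5}{3} + \frac{4}{3} = \frac{10}{3} \approx 3.3333$)
$F{\left(o \right)} = \frac{10}{3}$
$w{\left(p,c \right)} = -3 + c$ ($w{\left(p,c \right)} = c - 3 = -3 + c$)
$w{\left(F{\left(-1 \right)},3 \right)} \left(-1597\right) = \left(-3 + 3\right) \left(-1597\right) = 0 \left(-1597\right) = 0$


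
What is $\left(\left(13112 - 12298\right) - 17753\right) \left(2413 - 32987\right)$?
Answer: $517892986$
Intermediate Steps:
$\left(\left(13112 - 12298\right) - 17753\right) \left(2413 - 32987\right) = \left(\left(13112 - 12298\right) - 17753\right) \left(-30574\right) = \left(814 - 17753\right) \left(-30574\right) = \left(-16939\right) \left(-30574\right) = 517892986$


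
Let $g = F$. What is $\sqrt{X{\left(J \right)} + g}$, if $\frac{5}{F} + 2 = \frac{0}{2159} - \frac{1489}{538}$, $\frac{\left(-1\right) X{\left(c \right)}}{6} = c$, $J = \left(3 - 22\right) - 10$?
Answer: $\frac{2 \sqrt{1264317}}{171} \approx 13.151$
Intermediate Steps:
$J = -29$ ($J = -19 - 10 = -29$)
$X{\left(c \right)} = - 6 c$
$F = - \frac{538}{513}$ ($F = \frac{5}{-2 + \left(\frac{0}{2159} - \frac{1489}{538}\right)} = \frac{5}{-2 + \left(0 \cdot \frac{1}{2159} - \frac{1489}{538}\right)} = \frac{5}{-2 + \left(0 - \frac{1489}{538}\right)} = \frac{5}{-2 - \frac{1489}{538}} = \frac{5}{- \frac{2565}{538}} = 5 \left(- \frac{538}{2565}\right) = - \frac{538}{513} \approx -1.0487$)
$g = - \frac{538}{513} \approx -1.0487$
$\sqrt{X{\left(J \right)} + g} = \sqrt{\left(-6\right) \left(-29\right) - \frac{538}{513}} = \sqrt{174 - \frac{538}{513}} = \sqrt{\frac{88724}{513}} = \frac{2 \sqrt{1264317}}{171}$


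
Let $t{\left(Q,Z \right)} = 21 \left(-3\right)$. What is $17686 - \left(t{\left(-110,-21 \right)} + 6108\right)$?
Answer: $11641$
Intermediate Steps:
$t{\left(Q,Z \right)} = -63$
$17686 - \left(t{\left(-110,-21 \right)} + 6108\right) = 17686 - \left(-63 + 6108\right) = 17686 - 6045 = 11641$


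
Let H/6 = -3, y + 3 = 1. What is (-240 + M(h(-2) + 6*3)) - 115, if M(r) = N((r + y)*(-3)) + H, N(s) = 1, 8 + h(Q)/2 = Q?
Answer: -372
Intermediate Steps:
y = -2 (y = -3 + 1 = -2)
H = -18 (H = 6*(-3) = -18)
h(Q) = -16 + 2*Q
M(r) = -17 (M(r) = 1 - 18 = -17)
(-240 + M(h(-2) + 6*3)) - 115 = (-240 - 17) - 115 = -257 - 115 = -372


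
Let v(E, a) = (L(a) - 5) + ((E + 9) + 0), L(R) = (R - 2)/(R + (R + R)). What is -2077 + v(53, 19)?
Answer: -115123/57 ≈ -2019.7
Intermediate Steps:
L(R) = (-2 + R)/(3*R) (L(R) = (-2 + R)/(R + 2*R) = (-2 + R)/((3*R)) = (-2 + R)*(1/(3*R)) = (-2 + R)/(3*R))
v(E, a) = 4 + E + (-2 + a)/(3*a) (v(E, a) = ((-2 + a)/(3*a) - 5) + ((E + 9) + 0) = (-5 + (-2 + a)/(3*a)) + ((9 + E) + 0) = (-5 + (-2 + a)/(3*a)) + (9 + E) = 4 + E + (-2 + a)/(3*a))
-2077 + v(53, 19) = -2077 + (13/3 + 53 - ⅔/19) = -2077 + (13/3 + 53 - ⅔*1/19) = -2077 + (13/3 + 53 - 2/57) = -2077 + 3266/57 = -115123/57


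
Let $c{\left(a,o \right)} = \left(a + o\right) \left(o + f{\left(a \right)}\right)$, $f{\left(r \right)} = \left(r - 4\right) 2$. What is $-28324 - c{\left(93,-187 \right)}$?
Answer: $-29170$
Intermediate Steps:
$f{\left(r \right)} = -8 + 2 r$ ($f{\left(r \right)} = \left(-4 + r\right) 2 = -8 + 2 r$)
$c{\left(a,o \right)} = \left(a + o\right) \left(-8 + o + 2 a\right)$ ($c{\left(a,o \right)} = \left(a + o\right) \left(o + \left(-8 + 2 a\right)\right) = \left(a + o\right) \left(-8 + o + 2 a\right)$)
$-28324 - c{\left(93,-187 \right)} = -28324 - \left(\left(-187\right)^{2} + 93 \left(-187\right) + 2 \cdot 93 \left(-4 + 93\right) + 2 \left(-187\right) \left(-4 + 93\right)\right) = -28324 - \left(34969 - 17391 + 2 \cdot 93 \cdot 89 + 2 \left(-187\right) 89\right) = -28324 - \left(34969 - 17391 + 16554 - 33286\right) = -28324 - 846 = -29170$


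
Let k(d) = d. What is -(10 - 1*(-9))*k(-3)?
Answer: 57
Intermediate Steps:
-(10 - 1*(-9))*k(-3) = -(10 - 1*(-9))*(-3) = -(10 + 9)*(-3) = -19*(-3) = -1*(-57) = 57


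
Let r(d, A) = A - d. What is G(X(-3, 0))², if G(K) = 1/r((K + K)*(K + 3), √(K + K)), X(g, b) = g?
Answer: -⅙ ≈ -0.16667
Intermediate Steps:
G(K) = 1/(√2*√K - 2*K*(3 + K)) (G(K) = 1/(√(K + K) - (K + K)*(K + 3)) = 1/(√(2*K) - 2*K*(3 + K)) = 1/(√2*√K - 2*K*(3 + K)))
G(X(-3, 0))² = (1/(√2*√(-3) - 2*(-3)*(3 - 3)))² = (1/(√2*(I*√3) - 2*(-3)*0))² = (1/(I*√6 + 0))² = (1/(I*√6))² = (-I*√6/6)² = -⅙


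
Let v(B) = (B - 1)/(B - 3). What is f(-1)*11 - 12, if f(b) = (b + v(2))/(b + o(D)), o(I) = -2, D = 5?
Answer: -14/3 ≈ -4.6667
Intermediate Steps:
v(B) = (-1 + B)/(-3 + B)
f(b) = (-1 + b)/(-2 + b) (f(b) = (b + (-1 + 2)/(-3 + 2))/(b - 2) = (b + 1/(-1))/(-2 + b) = (b - 1*1)/(-2 + b) = (b - 1)/(-2 + b) = (-1 + b)/(-2 + b))
f(-1)*11 - 12 = ((-1 - 1)/(-2 - 1))*11 - 12 = (-2/(-3))*11 - 12 = -⅓*(-2)*11 - 12 = (⅔)*11 - 12 = 22/3 - 12 = -14/3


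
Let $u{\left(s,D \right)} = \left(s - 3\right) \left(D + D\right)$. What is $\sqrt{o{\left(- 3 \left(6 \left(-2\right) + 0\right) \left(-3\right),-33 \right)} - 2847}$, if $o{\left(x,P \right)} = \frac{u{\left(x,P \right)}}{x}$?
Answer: $\frac{i \sqrt{104934}}{6} \approx 53.989 i$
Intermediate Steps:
$u{\left(s,D \right)} = 2 D \left(-3 + s\right)$ ($u{\left(s,D \right)} = \left(-3 + s\right) 2 D = 2 D \left(-3 + s\right)$)
$o{\left(x,P \right)} = \frac{2 P \left(-3 + x\right)}{x}$
$\sqrt{o{\left(- 3 \left(6 \left(-2\right) + 0\right) \left(-3\right),-33 \right)} - 2847} = \sqrt{2 \left(-33\right) \frac{1}{- 3 \left(6 \left(-2\right) + 0\right) \left(-3\right)} \left(-3 + - 3 \left(6 \left(-2\right) + 0\right) \left(-3\right)\right) - 2847} = \sqrt{2 \left(-33\right) \frac{1}{- 3 \left(-12 + 0\right) \left(-3\right)} \left(-3 + - 3 \left(-12 + 0\right) \left(-3\right)\right) - 2847} = \sqrt{2 \left(-33\right) \frac{1}{\left(-3\right) \left(-12\right) \left(-3\right)} \left(-3 + \left(-3\right) \left(-12\right) \left(-3\right)\right) - 2847} = \sqrt{2 \left(-33\right) \frac{1}{36 \left(-3\right)} \left(-3 + 36 \left(-3\right)\right) - 2847} = \sqrt{2 \left(-33\right) \frac{1}{-108} \left(-3 - 108\right) - 2847} = \sqrt{2 \left(-33\right) \left(- \frac{1}{108}\right) \left(-111\right) - 2847} = \sqrt{- \frac{407}{6} - 2847} = \sqrt{- \frac{17489}{6}} = \frac{i \sqrt{104934}}{6}$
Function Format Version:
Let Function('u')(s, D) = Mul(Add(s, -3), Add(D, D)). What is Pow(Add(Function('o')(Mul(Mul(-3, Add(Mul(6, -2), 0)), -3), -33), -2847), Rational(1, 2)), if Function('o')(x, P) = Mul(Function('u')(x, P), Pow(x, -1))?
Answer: Mul(Rational(1, 6), I, Pow(104934, Rational(1, 2))) ≈ Mul(53.989, I)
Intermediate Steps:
Function('u')(s, D) = Mul(2, D, Add(-3, s)) (Function('u')(s, D) = Mul(Add(-3, s), Mul(2, D)) = Mul(2, D, Add(-3, s)))
Function('o')(x, P) = Mul(2, P, Pow(x, -1), Add(-3, x)) (Function('o')(x, P) = Mul(Mul(2, P, Add(-3, x)), Pow(x, -1)) = Mul(2, P, Pow(x, -1), Add(-3, x)))
Pow(Add(Function('o')(Mul(Mul(-3, Add(Mul(6, -2), 0)), -3), -33), -2847), Rational(1, 2)) = Pow(Add(Mul(2, -33, Pow(Mul(Mul(-3, Add(Mul(6, -2), 0)), -3), -1), Add(-3, Mul(Mul(-3, Add(Mul(6, -2), 0)), -3))), -2847), Rational(1, 2)) = Pow(Add(Mul(2, -33, Pow(Mul(Mul(-3, Add(-12, 0)), -3), -1), Add(-3, Mul(Mul(-3, Add(-12, 0)), -3))), -2847), Rational(1, 2)) = Pow(Add(Mul(2, -33, Pow(Mul(Mul(-3, -12), -3), -1), Add(-3, Mul(Mul(-3, -12), -3))), -2847), Rational(1, 2)) = Pow(Add(Mul(2, -33, Pow(Mul(36, -3), -1), Add(-3, Mul(36, -3))), -2847), Rational(1, 2)) = Pow(Add(Mul(2, -33, Pow(-108, -1), Add(-3, -108)), -2847), Rational(1, 2)) = Pow(Add(Mul(2, -33, Rational(-1, 108), -111), -2847), Rational(1, 2)) = Pow(Add(Rational(-407, 6), -2847), Rational(1, 2)) = Pow(Rational(-17489, 6), Rational(1, 2)) = Mul(Rational(1, 6), I, Pow(104934, Rational(1, 2)))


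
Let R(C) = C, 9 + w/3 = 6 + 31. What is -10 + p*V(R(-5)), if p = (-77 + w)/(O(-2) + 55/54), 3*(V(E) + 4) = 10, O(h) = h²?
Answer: -2962/271 ≈ -10.930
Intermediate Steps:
w = 84 (w = -27 + 3*(6 + 31) = -27 + 3*37 = -27 + 111 = 84)
V(E) = -⅔ (V(E) = -4 + (⅓)*10 = -4 + 10/3 = -⅔)
p = 378/271 (p = (-77 + 84)/((-2)² + 55/54) = 7/(4 + 55*(1/54)) = 7/(4 + 55/54) = 7/(271/54) = 7*(54/271) = 378/271 ≈ 1.3948)
-10 + p*V(R(-5)) = -10 + (378/271)*(-⅔) = -10 - 252/271 = -2962/271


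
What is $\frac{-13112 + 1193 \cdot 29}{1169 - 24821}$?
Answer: $- \frac{21485}{23652} \approx -0.90838$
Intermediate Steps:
$\frac{-13112 + 1193 \cdot 29}{1169 - 24821} = \frac{-13112 + 34597}{-23652} = 21485 \left(- \frac{1}{23652}\right) = - \frac{21485}{23652}$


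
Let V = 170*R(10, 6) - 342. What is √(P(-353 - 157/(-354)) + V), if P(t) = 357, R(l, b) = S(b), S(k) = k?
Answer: 3*√115 ≈ 32.171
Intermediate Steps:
R(l, b) = b
V = 678 (V = 170*6 - 342 = 1020 - 342 = 678)
√(P(-353 - 157/(-354)) + V) = √(357 + 678) = √1035 = 3*√115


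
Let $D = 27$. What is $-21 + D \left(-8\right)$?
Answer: $-237$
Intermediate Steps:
$-21 + D \left(-8\right) = -21 + 27 \left(-8\right) = -21 - 216 = -237$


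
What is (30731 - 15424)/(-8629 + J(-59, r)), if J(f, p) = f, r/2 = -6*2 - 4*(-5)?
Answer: -15307/8688 ≈ -1.7619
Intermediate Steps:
r = 16 (r = 2*(-6*2 - 4*(-5)) = 2*(-12 + 20) = 2*8 = 16)
(30731 - 15424)/(-8629 + J(-59, r)) = (30731 - 15424)/(-8629 - 59) = 15307/(-8688) = 15307*(-1/8688) = -15307/8688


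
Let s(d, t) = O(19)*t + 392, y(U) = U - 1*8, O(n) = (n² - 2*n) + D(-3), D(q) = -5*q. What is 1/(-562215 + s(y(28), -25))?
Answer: -1/570273 ≈ -1.7535e-6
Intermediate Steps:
O(n) = 15 + n² - 2*n (O(n) = (n² - 2*n) - 5*(-3) = (n² - 2*n) + 15 = 15 + n² - 2*n)
y(U) = -8 + U (y(U) = U - 8 = -8 + U)
s(d, t) = 392 + 338*t (s(d, t) = (15 + 19² - 2*19)*t + 392 = (15 + 361 - 38)*t + 392 = 338*t + 392 = 392 + 338*t)
1/(-562215 + s(y(28), -25)) = 1/(-562215 + (392 + 338*(-25))) = 1/(-562215 + (392 - 8450)) = 1/(-562215 - 8058) = 1/(-570273) = -1/570273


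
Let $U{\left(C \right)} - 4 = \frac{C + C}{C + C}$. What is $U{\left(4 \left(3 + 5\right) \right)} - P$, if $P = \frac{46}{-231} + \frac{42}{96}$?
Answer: $\frac{17599}{3696} \approx 4.7616$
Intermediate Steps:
$U{\left(C \right)} = 5$ ($U{\left(C \right)} = 4 + \frac{C + C}{C + C} = 4 + \frac{2 C}{2 C} = 4 + 2 C \frac{1}{2 C} = 4 + 1 = 5$)
$P = \frac{881}{3696}$ ($P = 46 \left(- \frac{1}{231}\right) + 42 \cdot \frac{1}{96} = - \frac{46}{231} + \frac{7}{16} = \frac{881}{3696} \approx 0.23837$)
$U{\left(4 \left(3 + 5\right) \right)} - P = 5 - \frac{881}{3696} = \frac{17599}{3696}$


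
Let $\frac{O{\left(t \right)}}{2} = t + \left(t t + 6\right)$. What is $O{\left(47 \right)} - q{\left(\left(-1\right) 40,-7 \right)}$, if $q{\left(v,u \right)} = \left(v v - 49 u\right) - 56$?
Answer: $2637$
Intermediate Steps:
$O{\left(t \right)} = 12 + 2 t + 2 t^{2}$ ($O{\left(t \right)} = 2 \left(t + \left(t t + 6\right)\right) = 2 \left(t + \left(t^{2} + 6\right)\right) = 2 \left(t + \left(6 + t^{2}\right)\right) = 2 \left(6 + t + t^{2}\right) = 12 + 2 t + 2 t^{2}$)
$q{\left(v,u \right)} = -56 + v^{2} - 49 u$ ($q{\left(v,u \right)} = \left(v^{2} - 49 u\right) - 56 = -56 + v^{2} - 49 u$)
$O{\left(47 \right)} - q{\left(\left(-1\right) 40,-7 \right)} = \left(12 + 2 \cdot 47 + 2 \cdot 47^{2}\right) - \left(-56 + \left(\left(-1\right) 40\right)^{2} - -343\right) = \left(12 + 94 + 2 \cdot 2209\right) - \left(-56 + \left(-40\right)^{2} + 343\right) = \left(12 + 94 + 4418\right) - \left(-56 + 1600 + 343\right) = 4524 - 1887 = 2637$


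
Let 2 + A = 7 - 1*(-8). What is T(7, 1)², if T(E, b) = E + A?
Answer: 400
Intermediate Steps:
A = 13 (A = -2 + (7 - 1*(-8)) = -2 + (7 + 8) = -2 + 15 = 13)
T(E, b) = 13 + E (T(E, b) = E + 13 = 13 + E)
T(7, 1)² = (13 + 7)² = 20² = 400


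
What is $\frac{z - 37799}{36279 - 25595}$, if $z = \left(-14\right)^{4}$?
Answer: $\frac{617}{10684} \approx 0.05775$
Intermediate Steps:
$z = 38416$
$\frac{z - 37799}{36279 - 25595} = \frac{38416 - 37799}{36279 - 25595} = \frac{617}{10684}$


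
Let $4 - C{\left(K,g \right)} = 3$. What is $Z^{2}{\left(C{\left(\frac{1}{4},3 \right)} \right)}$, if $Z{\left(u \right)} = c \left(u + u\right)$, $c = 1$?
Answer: $4$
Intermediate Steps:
$C{\left(K,g \right)} = 1$ ($C{\left(K,g \right)} = 4 - 3 = 1$)
$Z{\left(u \right)} = 2 u$ ($Z{\left(u \right)} = 1 \left(u + u\right) = 1 \cdot 2 u = 2 u$)
$Z^{2}{\left(C{\left(\frac{1}{4},3 \right)} \right)} = \left(2 \cdot 1\right)^{2} = 2^{2} = 4$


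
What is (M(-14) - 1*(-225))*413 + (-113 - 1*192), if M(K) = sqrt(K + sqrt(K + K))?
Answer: 92620 + 413*sqrt(-14 + 2*I*sqrt(7)) ≈ 92907.0 + 1571.8*I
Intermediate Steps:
M(K) = sqrt(K + sqrt(2)*sqrt(K)) (M(K) = sqrt(K + sqrt(2*K)) = sqrt(K + sqrt(2)*sqrt(K)))
(M(-14) - 1*(-225))*413 + (-113 - 1*192) = (sqrt(-14 + sqrt(2)*sqrt(-14)) - 1*(-225))*413 + (-113 - 1*192) = (sqrt(-14 + sqrt(2)*(I*sqrt(14))) + 225)*413 + (-113 - 192) = (sqrt(-14 + 2*I*sqrt(7)) + 225)*413 - 305 = (225 + sqrt(-14 + 2*I*sqrt(7)))*413 - 305 = (92925 + 413*sqrt(-14 + 2*I*sqrt(7))) - 305 = 92620 + 413*sqrt(-14 + 2*I*sqrt(7))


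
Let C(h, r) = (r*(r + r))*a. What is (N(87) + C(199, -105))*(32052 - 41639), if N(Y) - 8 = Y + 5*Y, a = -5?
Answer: 1051885640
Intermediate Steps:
N(Y) = 8 + 6*Y (N(Y) = 8 + (Y + 5*Y) = 8 + 6*Y)
C(h, r) = -10*r**2 (C(h, r) = (r*(r + r))*(-5) = (r*(2*r))*(-5) = (2*r**2)*(-5) = -10*r**2)
(N(87) + C(199, -105))*(32052 - 41639) = ((8 + 6*87) - 10*(-105)**2)*(32052 - 41639) = ((8 + 522) - 10*11025)*(-9587) = (530 - 110250)*(-9587) = -109720*(-9587) = 1051885640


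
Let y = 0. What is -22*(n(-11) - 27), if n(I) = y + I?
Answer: 836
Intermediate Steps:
n(I) = I (n(I) = 0 + I = I)
-22*(n(-11) - 27) = -22*(-11 - 27) = -22*(-38) = 836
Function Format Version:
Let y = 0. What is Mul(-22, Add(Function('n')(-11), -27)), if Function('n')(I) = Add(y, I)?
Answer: 836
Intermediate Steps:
Function('n')(I) = I (Function('n')(I) = Add(0, I) = I)
Mul(-22, Add(Function('n')(-11), -27)) = Mul(-22, Add(-11, -27)) = Mul(-22, -38) = 836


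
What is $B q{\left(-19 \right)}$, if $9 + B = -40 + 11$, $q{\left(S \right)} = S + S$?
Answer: $1444$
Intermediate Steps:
$q{\left(S \right)} = 2 S$
$B = -38$ ($B = -9 + \left(-40 + 11\right) = -9 - 29 = -38$)
$B q{\left(-19 \right)} = - 38 \cdot 2 \left(-19\right) = \left(-38\right) \left(-38\right) = 1444$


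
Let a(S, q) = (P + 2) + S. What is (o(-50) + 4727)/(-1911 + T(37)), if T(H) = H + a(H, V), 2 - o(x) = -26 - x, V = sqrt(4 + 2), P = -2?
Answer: -4705/1837 ≈ -2.5612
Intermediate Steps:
V = sqrt(6) ≈ 2.4495
o(x) = 28 + x (o(x) = 2 - (-26 - x) = 2 + (26 + x) = 28 + x)
a(S, q) = S (a(S, q) = (-2 + 2) + S = 0 + S = S)
T(H) = 2*H (T(H) = H + H = 2*H)
(o(-50) + 4727)/(-1911 + T(37)) = ((28 - 50) + 4727)/(-1911 + 2*37) = (-22 + 4727)/(-1911 + 74) = 4705/(-1837) = 4705*(-1/1837) = -4705/1837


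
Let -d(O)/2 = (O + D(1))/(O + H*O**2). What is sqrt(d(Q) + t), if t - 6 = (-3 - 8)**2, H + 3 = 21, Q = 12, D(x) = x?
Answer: sqrt(215273982)/1302 ≈ 11.269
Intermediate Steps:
H = 18 (H = -3 + 21 = 18)
t = 127 (t = 6 + (-3 - 8)**2 = 6 + (-11)**2 = 6 + 121 = 127)
d(O) = -2*(1 + O)/(O + 18*O**2) (d(O) = -2*(O + 1)/(O + 18*O**2) = -2*(1 + O)/(O + 18*O**2))
sqrt(d(Q) + t) = sqrt(2*(-1 - 1*12)/(12*(1 + 18*12)) + 127) = sqrt(2*(1/12)*(-1 - 12)/(1 + 216) + 127) = sqrt(2*(1/12)*(-13)/217 + 127) = sqrt(2*(1/12)*(1/217)*(-13) + 127) = sqrt(-13/1302 + 127) = sqrt(165341/1302) = sqrt(215273982)/1302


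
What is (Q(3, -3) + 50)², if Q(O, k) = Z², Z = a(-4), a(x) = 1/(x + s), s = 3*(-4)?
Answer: 163865601/65536 ≈ 2500.4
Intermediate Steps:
s = -12
a(x) = 1/(-12 + x) (a(x) = 1/(x - 12) = 1/(-12 + x))
Z = -1/16 (Z = 1/(-12 - 4) = 1/(-16) = -1/16 ≈ -0.062500)
Q(O, k) = 1/256 (Q(O, k) = (-1/16)² = 1/256)
(Q(3, -3) + 50)² = (1/256 + 50)² = (12801/256)² = 163865601/65536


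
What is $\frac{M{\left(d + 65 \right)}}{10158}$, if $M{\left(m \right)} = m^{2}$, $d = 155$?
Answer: $\frac{24200}{5079} \approx 4.7647$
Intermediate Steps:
$\frac{M{\left(d + 65 \right)}}{10158} = \frac{\left(155 + 65\right)^{2}}{10158} = 220^{2} \cdot \frac{1}{10158} = 48400 \cdot \frac{1}{10158} = \frac{24200}{5079}$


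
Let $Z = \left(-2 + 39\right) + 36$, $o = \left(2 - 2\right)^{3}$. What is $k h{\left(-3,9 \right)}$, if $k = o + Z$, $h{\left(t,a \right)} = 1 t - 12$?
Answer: $-1095$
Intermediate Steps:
$o = 0$ ($o = \left(2 - 2\right)^{3} = 0^{3} = 0$)
$Z = 73$ ($Z = 37 + 36 = 73$)
$h{\left(t,a \right)} = -12 + t$ ($h{\left(t,a \right)} = t - 12 = -12 + t$)
$k = 73$ ($k = 0 + 73 = 73$)
$k h{\left(-3,9 \right)} = 73 \left(-12 - 3\right) = 73 \left(-15\right) = -1095$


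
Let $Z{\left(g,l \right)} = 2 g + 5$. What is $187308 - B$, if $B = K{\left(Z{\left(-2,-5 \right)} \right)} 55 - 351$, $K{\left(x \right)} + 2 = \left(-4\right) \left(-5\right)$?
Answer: $186669$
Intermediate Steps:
$Z{\left(g,l \right)} = 5 + 2 g$
$K{\left(x \right)} = 18$ ($K{\left(x \right)} = -2 - -20 = -2 + 20 = 18$)
$B = 639$ ($B = 18 \cdot 55 - 351 = 990 - 351 = 639$)
$187308 - B = 187308 - 639 = 186669$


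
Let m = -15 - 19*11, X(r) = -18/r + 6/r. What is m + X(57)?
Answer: -4260/19 ≈ -224.21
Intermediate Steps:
X(r) = -12/r
m = -224 (m = -15 - 209 = -224)
m + X(57) = -224 - 12/57 = -224 - 12*1/57 = -224 - 4/19 = -4260/19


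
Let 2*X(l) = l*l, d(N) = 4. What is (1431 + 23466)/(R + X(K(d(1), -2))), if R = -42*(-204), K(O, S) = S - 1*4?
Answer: 8299/2862 ≈ 2.8997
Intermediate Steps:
K(O, S) = -4 + S (K(O, S) = S - 4 = -4 + S)
R = 8568
X(l) = l²/2 (X(l) = (l*l)/2 = l²/2)
(1431 + 23466)/(R + X(K(d(1), -2))) = (1431 + 23466)/(8568 + (-4 - 2)²/2) = 24897/(8568 + (½)*(-6)²) = 24897/(8568 + (½)*36) = 24897/(8568 + 18) = 24897/8586 = 24897*(1/8586) = 8299/2862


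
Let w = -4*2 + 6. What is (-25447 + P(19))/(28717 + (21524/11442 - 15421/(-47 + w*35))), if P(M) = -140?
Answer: -5708945853/6437135888 ≈ -0.88688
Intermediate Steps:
w = -2 (w = -8 + 6 = -2)
(-25447 + P(19))/(28717 + (21524/11442 - 15421/(-47 + w*35))) = (-25447 - 140)/(28717 + (21524/11442 - 15421/(-47 - 2*35))) = -25587/(28717 + (21524*(1/11442) - 15421/(-47 - 70))) = -25587/(28717 + (10762/5721 - 15421/(-117))) = -25587/(28717 + (10762/5721 - 15421*(-1/117))) = -25587/(28717 + (10762/5721 + 15421/117)) = -25587/(28717 + 29827565/223119) = -25587/6437135888/223119 = -25587*223119/6437135888 = -5708945853/6437135888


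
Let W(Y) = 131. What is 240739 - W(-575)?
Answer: 240608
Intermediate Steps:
240739 - W(-575) = 240739 - 1*131 = 240739 - 131 = 240608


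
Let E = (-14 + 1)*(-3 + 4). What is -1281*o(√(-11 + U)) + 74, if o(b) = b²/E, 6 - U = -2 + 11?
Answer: -16972/13 ≈ -1305.5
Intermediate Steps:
E = -13 (E = -13*1 = -13)
U = -3 (U = 6 - (-2 + 11) = 6 - 1*9 = 6 - 9 = -3)
o(b) = -b²/13 (o(b) = b²/(-13) = b²*(-1/13) = -b²/13)
-1281*o(√(-11 + U)) + 74 = -(-1281)*(√(-11 - 3))²/13 + 74 = -(-1281)*(√(-14))²/13 + 74 = -(-1281)*(I*√14)²/13 + 74 = -(-1281)*(-14)/13 + 74 = -1281*14/13 + 74 = -17934/13 + 74 = -16972/13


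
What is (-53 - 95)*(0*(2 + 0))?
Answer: 0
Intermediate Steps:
(-53 - 95)*(0*(2 + 0)) = -0*2 = -148*0 = 0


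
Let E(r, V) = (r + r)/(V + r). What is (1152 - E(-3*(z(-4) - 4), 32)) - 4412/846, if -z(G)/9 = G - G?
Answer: 5333452/4653 ≈ 1146.2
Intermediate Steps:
z(G) = 0 (z(G) = -9*(G - G) = -9*0 = 0)
E(r, V) = 2*r/(V + r) (E(r, V) = (2*r)/(V + r) = 2*r/(V + r))
(1152 - E(-3*(z(-4) - 4), 32)) - 4412/846 = (1152 - 2*(-3*(0 - 4))/(32 - 3*(0 - 4))) - 4412/846 = (1152 - 2*(-3*(-4))/(32 - 3*(-4))) - 4412*1/846 = (1152 - 2*12/(32 + 12)) - 2206/423 = (1152 - 2*12/44) - 2206/423 = (1152 - 1*6/11) - 2206/423 = (1152 - 6/11) - 2206/423 = 12666/11 - 2206/423 = 5333452/4653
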